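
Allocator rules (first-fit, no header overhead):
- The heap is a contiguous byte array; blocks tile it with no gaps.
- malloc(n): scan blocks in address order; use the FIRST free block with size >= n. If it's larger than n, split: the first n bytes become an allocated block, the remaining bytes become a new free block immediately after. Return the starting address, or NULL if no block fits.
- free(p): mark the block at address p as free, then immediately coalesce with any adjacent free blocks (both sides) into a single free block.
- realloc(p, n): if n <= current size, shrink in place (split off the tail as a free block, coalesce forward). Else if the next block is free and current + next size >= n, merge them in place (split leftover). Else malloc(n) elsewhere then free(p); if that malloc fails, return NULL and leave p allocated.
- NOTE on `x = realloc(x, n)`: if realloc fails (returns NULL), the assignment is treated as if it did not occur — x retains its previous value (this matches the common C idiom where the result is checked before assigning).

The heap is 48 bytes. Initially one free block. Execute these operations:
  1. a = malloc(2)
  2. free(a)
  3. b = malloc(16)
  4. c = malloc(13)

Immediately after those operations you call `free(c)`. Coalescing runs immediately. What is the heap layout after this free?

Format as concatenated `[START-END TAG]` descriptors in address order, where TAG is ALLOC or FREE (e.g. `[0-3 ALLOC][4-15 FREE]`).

Answer: [0-15 ALLOC][16-47 FREE]

Derivation:
Op 1: a = malloc(2) -> a = 0; heap: [0-1 ALLOC][2-47 FREE]
Op 2: free(a) -> (freed a); heap: [0-47 FREE]
Op 3: b = malloc(16) -> b = 0; heap: [0-15 ALLOC][16-47 FREE]
Op 4: c = malloc(13) -> c = 16; heap: [0-15 ALLOC][16-28 ALLOC][29-47 FREE]
free(c): c = 16 -> block [16-28 ALLOC]; mark free, coalesce with adjacent free neighbors -> [0-15 ALLOC][16-47 FREE]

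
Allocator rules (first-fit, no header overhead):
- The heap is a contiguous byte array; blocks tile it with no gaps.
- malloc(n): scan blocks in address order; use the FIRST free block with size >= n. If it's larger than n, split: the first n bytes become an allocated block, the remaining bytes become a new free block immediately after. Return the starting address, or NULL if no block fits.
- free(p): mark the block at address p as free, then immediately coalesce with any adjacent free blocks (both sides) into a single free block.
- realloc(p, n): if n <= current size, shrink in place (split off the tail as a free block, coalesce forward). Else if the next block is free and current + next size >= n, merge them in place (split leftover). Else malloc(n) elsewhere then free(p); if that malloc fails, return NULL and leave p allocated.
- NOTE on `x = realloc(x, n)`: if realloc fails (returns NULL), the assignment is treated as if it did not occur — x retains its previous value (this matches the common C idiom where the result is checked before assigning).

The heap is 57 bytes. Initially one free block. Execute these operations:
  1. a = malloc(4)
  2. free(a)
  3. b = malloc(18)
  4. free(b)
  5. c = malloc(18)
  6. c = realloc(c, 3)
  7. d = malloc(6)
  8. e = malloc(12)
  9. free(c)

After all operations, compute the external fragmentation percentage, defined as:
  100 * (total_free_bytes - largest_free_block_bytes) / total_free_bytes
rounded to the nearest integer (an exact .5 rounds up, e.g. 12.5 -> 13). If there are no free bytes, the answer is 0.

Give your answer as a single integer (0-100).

Op 1: a = malloc(4) -> a = 0; heap: [0-3 ALLOC][4-56 FREE]
Op 2: free(a) -> (freed a); heap: [0-56 FREE]
Op 3: b = malloc(18) -> b = 0; heap: [0-17 ALLOC][18-56 FREE]
Op 4: free(b) -> (freed b); heap: [0-56 FREE]
Op 5: c = malloc(18) -> c = 0; heap: [0-17 ALLOC][18-56 FREE]
Op 6: c = realloc(c, 3) -> c = 0; heap: [0-2 ALLOC][3-56 FREE]
Op 7: d = malloc(6) -> d = 3; heap: [0-2 ALLOC][3-8 ALLOC][9-56 FREE]
Op 8: e = malloc(12) -> e = 9; heap: [0-2 ALLOC][3-8 ALLOC][9-20 ALLOC][21-56 FREE]
Op 9: free(c) -> (freed c); heap: [0-2 FREE][3-8 ALLOC][9-20 ALLOC][21-56 FREE]
Free blocks: [3 36] total_free=39 largest=36 -> 100*(39-36)/39 = 300/39 ≈ 7.692 -> rounds to 8

Answer: 8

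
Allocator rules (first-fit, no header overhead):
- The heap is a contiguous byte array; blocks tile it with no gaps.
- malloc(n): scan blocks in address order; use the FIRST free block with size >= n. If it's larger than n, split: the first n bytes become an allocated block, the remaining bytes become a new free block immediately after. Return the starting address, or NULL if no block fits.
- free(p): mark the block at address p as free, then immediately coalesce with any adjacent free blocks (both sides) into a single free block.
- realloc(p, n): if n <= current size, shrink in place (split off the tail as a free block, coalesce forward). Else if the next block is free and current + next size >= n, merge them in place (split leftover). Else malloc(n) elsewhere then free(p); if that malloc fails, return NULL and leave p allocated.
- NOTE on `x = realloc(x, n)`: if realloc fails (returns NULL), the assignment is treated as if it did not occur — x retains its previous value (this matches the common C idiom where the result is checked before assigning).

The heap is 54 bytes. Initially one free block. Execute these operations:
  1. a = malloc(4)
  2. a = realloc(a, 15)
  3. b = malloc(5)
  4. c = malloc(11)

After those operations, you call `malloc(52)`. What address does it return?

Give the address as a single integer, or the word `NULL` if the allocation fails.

Op 1: a = malloc(4) -> a = 0; heap: [0-3 ALLOC][4-53 FREE]
Op 2: a = realloc(a, 15) -> a = 0; heap: [0-14 ALLOC][15-53 FREE]
Op 3: b = malloc(5) -> b = 15; heap: [0-14 ALLOC][15-19 ALLOC][20-53 FREE]
Op 4: c = malloc(11) -> c = 20; heap: [0-14 ALLOC][15-19 ALLOC][20-30 ALLOC][31-53 FREE]
malloc(52): first-fit scan over [0-14 ALLOC][15-19 ALLOC][20-30 ALLOC][31-53 FREE] -> NULL

Answer: NULL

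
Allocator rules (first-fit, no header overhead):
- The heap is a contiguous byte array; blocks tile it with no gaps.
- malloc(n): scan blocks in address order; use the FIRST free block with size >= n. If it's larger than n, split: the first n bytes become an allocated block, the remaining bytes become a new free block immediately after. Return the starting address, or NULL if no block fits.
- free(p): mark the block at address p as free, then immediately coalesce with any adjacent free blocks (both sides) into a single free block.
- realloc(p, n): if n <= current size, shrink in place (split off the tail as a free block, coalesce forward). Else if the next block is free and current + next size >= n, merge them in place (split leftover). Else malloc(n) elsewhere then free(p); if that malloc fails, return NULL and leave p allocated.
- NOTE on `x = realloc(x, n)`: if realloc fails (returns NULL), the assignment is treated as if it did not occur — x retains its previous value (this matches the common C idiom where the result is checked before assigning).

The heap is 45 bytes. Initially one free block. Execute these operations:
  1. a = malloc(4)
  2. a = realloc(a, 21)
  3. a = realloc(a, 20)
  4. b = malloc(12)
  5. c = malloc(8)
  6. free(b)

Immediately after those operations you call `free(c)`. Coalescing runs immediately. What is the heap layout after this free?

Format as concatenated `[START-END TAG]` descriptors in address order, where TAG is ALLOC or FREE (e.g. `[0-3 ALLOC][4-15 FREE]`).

Answer: [0-19 ALLOC][20-44 FREE]

Derivation:
Op 1: a = malloc(4) -> a = 0; heap: [0-3 ALLOC][4-44 FREE]
Op 2: a = realloc(a, 21) -> a = 0; heap: [0-20 ALLOC][21-44 FREE]
Op 3: a = realloc(a, 20) -> a = 0; heap: [0-19 ALLOC][20-44 FREE]
Op 4: b = malloc(12) -> b = 20; heap: [0-19 ALLOC][20-31 ALLOC][32-44 FREE]
Op 5: c = malloc(8) -> c = 32; heap: [0-19 ALLOC][20-31 ALLOC][32-39 ALLOC][40-44 FREE]
Op 6: free(b) -> (freed b); heap: [0-19 ALLOC][20-31 FREE][32-39 ALLOC][40-44 FREE]
free(c): c = 32 -> block [32-39 ALLOC]; mark free, coalesce with adjacent free neighbors -> [0-19 ALLOC][20-44 FREE]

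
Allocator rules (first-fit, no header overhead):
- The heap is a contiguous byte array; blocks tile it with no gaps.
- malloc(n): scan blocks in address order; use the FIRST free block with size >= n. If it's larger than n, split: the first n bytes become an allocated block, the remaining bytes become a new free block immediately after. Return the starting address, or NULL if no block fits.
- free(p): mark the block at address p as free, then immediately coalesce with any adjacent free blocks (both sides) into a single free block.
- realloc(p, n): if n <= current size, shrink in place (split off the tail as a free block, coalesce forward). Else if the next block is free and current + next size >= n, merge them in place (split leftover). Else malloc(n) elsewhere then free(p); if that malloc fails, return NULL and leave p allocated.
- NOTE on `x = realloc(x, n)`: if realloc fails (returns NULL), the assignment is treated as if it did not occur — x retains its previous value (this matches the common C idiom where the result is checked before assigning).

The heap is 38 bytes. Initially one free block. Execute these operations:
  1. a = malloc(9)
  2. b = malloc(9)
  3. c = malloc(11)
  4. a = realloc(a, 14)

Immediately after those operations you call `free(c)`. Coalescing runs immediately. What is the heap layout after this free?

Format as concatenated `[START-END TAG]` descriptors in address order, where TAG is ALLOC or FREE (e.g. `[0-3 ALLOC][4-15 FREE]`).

Answer: [0-8 ALLOC][9-17 ALLOC][18-37 FREE]

Derivation:
Op 1: a = malloc(9) -> a = 0; heap: [0-8 ALLOC][9-37 FREE]
Op 2: b = malloc(9) -> b = 9; heap: [0-8 ALLOC][9-17 ALLOC][18-37 FREE]
Op 3: c = malloc(11) -> c = 18; heap: [0-8 ALLOC][9-17 ALLOC][18-28 ALLOC][29-37 FREE]
Op 4: a = realloc(a, 14) -> NULL (a unchanged); heap: [0-8 ALLOC][9-17 ALLOC][18-28 ALLOC][29-37 FREE]
free(c): c = 18 -> block [18-28 ALLOC]; mark free, coalesce with adjacent free neighbors -> [0-8 ALLOC][9-17 ALLOC][18-37 FREE]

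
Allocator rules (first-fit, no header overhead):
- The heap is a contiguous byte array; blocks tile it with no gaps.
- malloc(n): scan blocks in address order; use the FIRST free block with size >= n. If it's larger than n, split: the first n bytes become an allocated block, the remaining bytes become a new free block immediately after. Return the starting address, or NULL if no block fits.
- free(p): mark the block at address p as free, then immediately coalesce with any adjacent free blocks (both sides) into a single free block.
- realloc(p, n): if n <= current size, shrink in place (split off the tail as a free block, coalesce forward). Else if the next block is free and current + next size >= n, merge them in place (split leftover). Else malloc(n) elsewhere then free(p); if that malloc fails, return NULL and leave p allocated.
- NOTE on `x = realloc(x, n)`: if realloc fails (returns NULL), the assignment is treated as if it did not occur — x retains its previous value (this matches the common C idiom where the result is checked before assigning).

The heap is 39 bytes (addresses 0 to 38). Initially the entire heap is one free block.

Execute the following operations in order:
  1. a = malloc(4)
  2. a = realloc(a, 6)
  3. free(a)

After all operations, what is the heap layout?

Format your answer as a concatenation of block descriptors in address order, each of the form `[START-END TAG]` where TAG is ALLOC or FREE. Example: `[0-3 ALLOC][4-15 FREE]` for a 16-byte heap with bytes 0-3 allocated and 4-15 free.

Answer: [0-38 FREE]

Derivation:
Op 1: a = malloc(4) -> a = 0; heap: [0-3 ALLOC][4-38 FREE]
Op 2: a = realloc(a, 6) -> a = 0; heap: [0-5 ALLOC][6-38 FREE]
Op 3: free(a) -> (freed a); heap: [0-38 FREE]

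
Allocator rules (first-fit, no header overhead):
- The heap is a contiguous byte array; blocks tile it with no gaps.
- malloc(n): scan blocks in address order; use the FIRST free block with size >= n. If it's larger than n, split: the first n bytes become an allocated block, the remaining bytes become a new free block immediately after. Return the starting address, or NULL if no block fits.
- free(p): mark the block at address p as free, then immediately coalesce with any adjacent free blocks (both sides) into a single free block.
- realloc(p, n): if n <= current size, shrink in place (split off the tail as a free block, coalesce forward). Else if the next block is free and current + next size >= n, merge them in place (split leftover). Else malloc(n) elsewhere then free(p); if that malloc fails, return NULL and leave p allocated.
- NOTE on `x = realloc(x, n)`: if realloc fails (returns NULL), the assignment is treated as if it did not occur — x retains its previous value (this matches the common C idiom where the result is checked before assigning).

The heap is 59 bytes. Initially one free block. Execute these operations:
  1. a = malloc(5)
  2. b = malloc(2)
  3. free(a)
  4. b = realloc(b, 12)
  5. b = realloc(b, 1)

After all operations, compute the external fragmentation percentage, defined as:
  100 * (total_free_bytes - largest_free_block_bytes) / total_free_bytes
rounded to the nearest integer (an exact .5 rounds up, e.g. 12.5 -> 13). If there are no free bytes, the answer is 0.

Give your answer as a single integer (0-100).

Op 1: a = malloc(5) -> a = 0; heap: [0-4 ALLOC][5-58 FREE]
Op 2: b = malloc(2) -> b = 5; heap: [0-4 ALLOC][5-6 ALLOC][7-58 FREE]
Op 3: free(a) -> (freed a); heap: [0-4 FREE][5-6 ALLOC][7-58 FREE]
Op 4: b = realloc(b, 12) -> b = 5; heap: [0-4 FREE][5-16 ALLOC][17-58 FREE]
Op 5: b = realloc(b, 1) -> b = 5; heap: [0-4 FREE][5-5 ALLOC][6-58 FREE]
Free blocks: [5 53] total_free=58 largest=53 -> 100*(58-53)/58 = 500/58 ≈ 8.621 -> rounds to 9

Answer: 9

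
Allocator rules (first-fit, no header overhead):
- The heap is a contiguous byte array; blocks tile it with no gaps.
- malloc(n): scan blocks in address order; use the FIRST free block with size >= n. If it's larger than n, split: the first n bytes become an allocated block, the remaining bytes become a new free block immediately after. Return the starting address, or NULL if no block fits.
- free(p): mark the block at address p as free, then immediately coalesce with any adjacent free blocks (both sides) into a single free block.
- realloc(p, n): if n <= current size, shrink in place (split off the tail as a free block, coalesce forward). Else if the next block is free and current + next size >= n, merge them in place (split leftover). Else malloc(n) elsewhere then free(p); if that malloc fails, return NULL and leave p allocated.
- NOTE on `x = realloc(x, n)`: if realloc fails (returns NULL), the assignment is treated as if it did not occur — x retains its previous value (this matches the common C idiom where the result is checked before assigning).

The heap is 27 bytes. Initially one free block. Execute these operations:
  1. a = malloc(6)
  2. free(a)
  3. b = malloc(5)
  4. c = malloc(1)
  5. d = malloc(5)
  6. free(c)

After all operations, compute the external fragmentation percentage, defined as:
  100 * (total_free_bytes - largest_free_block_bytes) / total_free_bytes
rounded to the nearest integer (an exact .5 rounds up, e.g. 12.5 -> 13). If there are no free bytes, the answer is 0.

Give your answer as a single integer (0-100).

Op 1: a = malloc(6) -> a = 0; heap: [0-5 ALLOC][6-26 FREE]
Op 2: free(a) -> (freed a); heap: [0-26 FREE]
Op 3: b = malloc(5) -> b = 0; heap: [0-4 ALLOC][5-26 FREE]
Op 4: c = malloc(1) -> c = 5; heap: [0-4 ALLOC][5-5 ALLOC][6-26 FREE]
Op 5: d = malloc(5) -> d = 6; heap: [0-4 ALLOC][5-5 ALLOC][6-10 ALLOC][11-26 FREE]
Op 6: free(c) -> (freed c); heap: [0-4 ALLOC][5-5 FREE][6-10 ALLOC][11-26 FREE]
Free blocks: [1 16] total_free=17 largest=16 -> 100*(17-16)/17 = 100/17 ≈ 5.882 -> rounds to 6

Answer: 6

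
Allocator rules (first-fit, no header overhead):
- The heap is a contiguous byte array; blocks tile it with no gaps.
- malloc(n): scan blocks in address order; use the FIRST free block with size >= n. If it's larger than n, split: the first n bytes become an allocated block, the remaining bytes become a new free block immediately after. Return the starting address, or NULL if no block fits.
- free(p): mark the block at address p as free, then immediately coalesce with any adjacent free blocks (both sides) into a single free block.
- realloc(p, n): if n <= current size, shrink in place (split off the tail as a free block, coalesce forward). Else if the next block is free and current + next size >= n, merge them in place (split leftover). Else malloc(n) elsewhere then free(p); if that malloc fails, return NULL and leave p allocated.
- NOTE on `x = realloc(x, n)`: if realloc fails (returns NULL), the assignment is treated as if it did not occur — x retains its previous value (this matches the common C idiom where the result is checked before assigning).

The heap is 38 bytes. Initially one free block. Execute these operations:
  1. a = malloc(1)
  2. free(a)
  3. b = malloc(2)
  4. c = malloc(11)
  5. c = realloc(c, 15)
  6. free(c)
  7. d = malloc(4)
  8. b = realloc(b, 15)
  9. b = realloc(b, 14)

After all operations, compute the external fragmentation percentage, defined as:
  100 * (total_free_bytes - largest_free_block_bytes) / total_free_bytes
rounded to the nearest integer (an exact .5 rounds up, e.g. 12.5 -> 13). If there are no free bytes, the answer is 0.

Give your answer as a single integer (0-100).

Answer: 10

Derivation:
Op 1: a = malloc(1) -> a = 0; heap: [0-0 ALLOC][1-37 FREE]
Op 2: free(a) -> (freed a); heap: [0-37 FREE]
Op 3: b = malloc(2) -> b = 0; heap: [0-1 ALLOC][2-37 FREE]
Op 4: c = malloc(11) -> c = 2; heap: [0-1 ALLOC][2-12 ALLOC][13-37 FREE]
Op 5: c = realloc(c, 15) -> c = 2; heap: [0-1 ALLOC][2-16 ALLOC][17-37 FREE]
Op 6: free(c) -> (freed c); heap: [0-1 ALLOC][2-37 FREE]
Op 7: d = malloc(4) -> d = 2; heap: [0-1 ALLOC][2-5 ALLOC][6-37 FREE]
Op 8: b = realloc(b, 15) -> b = 6; heap: [0-1 FREE][2-5 ALLOC][6-20 ALLOC][21-37 FREE]
Op 9: b = realloc(b, 14) -> b = 6; heap: [0-1 FREE][2-5 ALLOC][6-19 ALLOC][20-37 FREE]
Free blocks: [2 18] total_free=20 largest=18 -> 100*(20-18)/20 = 200/20 = 10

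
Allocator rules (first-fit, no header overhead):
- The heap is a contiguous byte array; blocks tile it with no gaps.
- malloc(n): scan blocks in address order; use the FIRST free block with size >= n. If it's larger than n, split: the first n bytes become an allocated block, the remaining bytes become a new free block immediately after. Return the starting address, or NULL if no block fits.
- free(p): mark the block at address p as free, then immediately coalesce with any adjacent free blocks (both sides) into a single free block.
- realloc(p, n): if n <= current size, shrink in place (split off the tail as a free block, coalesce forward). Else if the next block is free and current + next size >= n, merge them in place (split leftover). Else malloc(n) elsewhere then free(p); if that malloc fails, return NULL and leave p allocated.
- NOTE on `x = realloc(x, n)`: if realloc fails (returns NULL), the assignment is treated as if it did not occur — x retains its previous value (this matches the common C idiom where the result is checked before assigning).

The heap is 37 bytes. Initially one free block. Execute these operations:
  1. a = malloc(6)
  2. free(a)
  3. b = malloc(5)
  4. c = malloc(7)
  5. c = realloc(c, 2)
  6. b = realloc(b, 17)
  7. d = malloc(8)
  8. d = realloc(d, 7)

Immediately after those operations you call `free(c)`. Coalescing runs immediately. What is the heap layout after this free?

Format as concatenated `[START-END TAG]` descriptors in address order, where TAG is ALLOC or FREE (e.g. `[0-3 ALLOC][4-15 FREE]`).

Answer: [0-6 FREE][7-23 ALLOC][24-30 ALLOC][31-36 FREE]

Derivation:
Op 1: a = malloc(6) -> a = 0; heap: [0-5 ALLOC][6-36 FREE]
Op 2: free(a) -> (freed a); heap: [0-36 FREE]
Op 3: b = malloc(5) -> b = 0; heap: [0-4 ALLOC][5-36 FREE]
Op 4: c = malloc(7) -> c = 5; heap: [0-4 ALLOC][5-11 ALLOC][12-36 FREE]
Op 5: c = realloc(c, 2) -> c = 5; heap: [0-4 ALLOC][5-6 ALLOC][7-36 FREE]
Op 6: b = realloc(b, 17) -> b = 7; heap: [0-4 FREE][5-6 ALLOC][7-23 ALLOC][24-36 FREE]
Op 7: d = malloc(8) -> d = 24; heap: [0-4 FREE][5-6 ALLOC][7-23 ALLOC][24-31 ALLOC][32-36 FREE]
Op 8: d = realloc(d, 7) -> d = 24; heap: [0-4 FREE][5-6 ALLOC][7-23 ALLOC][24-30 ALLOC][31-36 FREE]
free(c): c = 5 -> block [5-6 ALLOC]; mark free, coalesce with adjacent free neighbors -> [0-6 FREE][7-23 ALLOC][24-30 ALLOC][31-36 FREE]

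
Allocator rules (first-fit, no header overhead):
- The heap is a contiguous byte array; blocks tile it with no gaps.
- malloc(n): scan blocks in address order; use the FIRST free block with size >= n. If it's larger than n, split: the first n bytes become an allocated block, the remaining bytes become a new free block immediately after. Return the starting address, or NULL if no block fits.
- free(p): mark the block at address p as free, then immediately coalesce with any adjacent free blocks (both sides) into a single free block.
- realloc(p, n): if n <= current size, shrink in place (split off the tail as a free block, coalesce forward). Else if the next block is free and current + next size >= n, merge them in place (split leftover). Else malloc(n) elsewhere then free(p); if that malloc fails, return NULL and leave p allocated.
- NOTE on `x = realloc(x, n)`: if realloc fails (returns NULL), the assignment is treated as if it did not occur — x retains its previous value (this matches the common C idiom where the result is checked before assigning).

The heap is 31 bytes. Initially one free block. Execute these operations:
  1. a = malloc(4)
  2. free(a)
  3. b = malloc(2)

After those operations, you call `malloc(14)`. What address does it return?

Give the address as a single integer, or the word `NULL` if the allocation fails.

Answer: 2

Derivation:
Op 1: a = malloc(4) -> a = 0; heap: [0-3 ALLOC][4-30 FREE]
Op 2: free(a) -> (freed a); heap: [0-30 FREE]
Op 3: b = malloc(2) -> b = 0; heap: [0-1 ALLOC][2-30 FREE]
malloc(14): first-fit scan over [0-1 ALLOC][2-30 FREE] -> 2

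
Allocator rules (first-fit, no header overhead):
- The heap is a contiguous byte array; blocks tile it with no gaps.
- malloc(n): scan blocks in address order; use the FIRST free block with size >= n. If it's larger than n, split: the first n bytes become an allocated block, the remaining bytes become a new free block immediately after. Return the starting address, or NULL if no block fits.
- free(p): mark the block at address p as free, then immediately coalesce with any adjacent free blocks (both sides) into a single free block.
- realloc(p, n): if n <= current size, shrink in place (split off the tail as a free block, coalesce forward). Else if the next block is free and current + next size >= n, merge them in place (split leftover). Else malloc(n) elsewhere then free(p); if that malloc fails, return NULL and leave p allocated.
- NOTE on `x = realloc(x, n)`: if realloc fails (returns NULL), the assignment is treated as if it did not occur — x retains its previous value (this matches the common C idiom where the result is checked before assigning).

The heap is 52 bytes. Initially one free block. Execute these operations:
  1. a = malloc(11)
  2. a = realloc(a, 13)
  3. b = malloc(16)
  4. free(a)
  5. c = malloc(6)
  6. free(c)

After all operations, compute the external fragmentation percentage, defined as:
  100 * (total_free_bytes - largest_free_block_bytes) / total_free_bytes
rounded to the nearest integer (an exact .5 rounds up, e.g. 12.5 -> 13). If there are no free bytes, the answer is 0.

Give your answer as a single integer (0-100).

Op 1: a = malloc(11) -> a = 0; heap: [0-10 ALLOC][11-51 FREE]
Op 2: a = realloc(a, 13) -> a = 0; heap: [0-12 ALLOC][13-51 FREE]
Op 3: b = malloc(16) -> b = 13; heap: [0-12 ALLOC][13-28 ALLOC][29-51 FREE]
Op 4: free(a) -> (freed a); heap: [0-12 FREE][13-28 ALLOC][29-51 FREE]
Op 5: c = malloc(6) -> c = 0; heap: [0-5 ALLOC][6-12 FREE][13-28 ALLOC][29-51 FREE]
Op 6: free(c) -> (freed c); heap: [0-12 FREE][13-28 ALLOC][29-51 FREE]
Free blocks: [13 23] total_free=36 largest=23 -> 100*(36-23)/36 = 1300/36 ≈ 36.111 -> rounds to 36

Answer: 36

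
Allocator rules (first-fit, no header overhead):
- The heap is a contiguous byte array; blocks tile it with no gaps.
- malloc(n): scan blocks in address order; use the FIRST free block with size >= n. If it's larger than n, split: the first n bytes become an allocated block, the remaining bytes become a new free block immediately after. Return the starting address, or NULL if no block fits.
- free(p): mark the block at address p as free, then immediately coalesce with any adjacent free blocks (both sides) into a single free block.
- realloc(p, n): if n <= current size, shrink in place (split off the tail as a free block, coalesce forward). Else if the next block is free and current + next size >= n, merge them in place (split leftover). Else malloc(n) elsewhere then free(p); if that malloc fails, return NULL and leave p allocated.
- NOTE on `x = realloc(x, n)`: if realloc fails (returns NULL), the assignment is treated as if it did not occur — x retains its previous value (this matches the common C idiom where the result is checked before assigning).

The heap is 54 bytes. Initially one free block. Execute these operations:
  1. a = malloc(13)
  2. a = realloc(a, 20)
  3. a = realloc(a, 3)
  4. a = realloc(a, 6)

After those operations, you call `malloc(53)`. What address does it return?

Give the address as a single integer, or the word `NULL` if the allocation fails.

Op 1: a = malloc(13) -> a = 0; heap: [0-12 ALLOC][13-53 FREE]
Op 2: a = realloc(a, 20) -> a = 0; heap: [0-19 ALLOC][20-53 FREE]
Op 3: a = realloc(a, 3) -> a = 0; heap: [0-2 ALLOC][3-53 FREE]
Op 4: a = realloc(a, 6) -> a = 0; heap: [0-5 ALLOC][6-53 FREE]
malloc(53): first-fit scan over [0-5 ALLOC][6-53 FREE] -> NULL

Answer: NULL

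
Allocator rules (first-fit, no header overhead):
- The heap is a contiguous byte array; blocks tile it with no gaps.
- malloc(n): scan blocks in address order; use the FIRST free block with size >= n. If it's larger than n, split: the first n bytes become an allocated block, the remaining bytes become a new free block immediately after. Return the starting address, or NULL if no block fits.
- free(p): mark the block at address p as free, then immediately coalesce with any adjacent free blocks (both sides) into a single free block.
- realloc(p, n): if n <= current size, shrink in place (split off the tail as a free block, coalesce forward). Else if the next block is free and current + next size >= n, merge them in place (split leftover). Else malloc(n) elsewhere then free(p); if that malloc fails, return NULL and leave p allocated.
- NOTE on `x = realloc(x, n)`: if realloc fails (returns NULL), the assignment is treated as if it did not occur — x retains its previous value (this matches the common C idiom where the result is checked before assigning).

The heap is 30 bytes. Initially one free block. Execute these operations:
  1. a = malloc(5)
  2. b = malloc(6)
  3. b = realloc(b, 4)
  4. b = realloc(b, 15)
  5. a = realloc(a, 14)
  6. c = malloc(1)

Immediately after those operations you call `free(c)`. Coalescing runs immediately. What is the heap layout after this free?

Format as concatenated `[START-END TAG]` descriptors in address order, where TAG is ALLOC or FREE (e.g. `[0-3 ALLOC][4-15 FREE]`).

Answer: [0-4 ALLOC][5-19 ALLOC][20-29 FREE]

Derivation:
Op 1: a = malloc(5) -> a = 0; heap: [0-4 ALLOC][5-29 FREE]
Op 2: b = malloc(6) -> b = 5; heap: [0-4 ALLOC][5-10 ALLOC][11-29 FREE]
Op 3: b = realloc(b, 4) -> b = 5; heap: [0-4 ALLOC][5-8 ALLOC][9-29 FREE]
Op 4: b = realloc(b, 15) -> b = 5; heap: [0-4 ALLOC][5-19 ALLOC][20-29 FREE]
Op 5: a = realloc(a, 14) -> NULL (a unchanged); heap: [0-4 ALLOC][5-19 ALLOC][20-29 FREE]
Op 6: c = malloc(1) -> c = 20; heap: [0-4 ALLOC][5-19 ALLOC][20-20 ALLOC][21-29 FREE]
free(c): c = 20 -> block [20-20 ALLOC]; mark free, coalesce with adjacent free neighbors -> [0-4 ALLOC][5-19 ALLOC][20-29 FREE]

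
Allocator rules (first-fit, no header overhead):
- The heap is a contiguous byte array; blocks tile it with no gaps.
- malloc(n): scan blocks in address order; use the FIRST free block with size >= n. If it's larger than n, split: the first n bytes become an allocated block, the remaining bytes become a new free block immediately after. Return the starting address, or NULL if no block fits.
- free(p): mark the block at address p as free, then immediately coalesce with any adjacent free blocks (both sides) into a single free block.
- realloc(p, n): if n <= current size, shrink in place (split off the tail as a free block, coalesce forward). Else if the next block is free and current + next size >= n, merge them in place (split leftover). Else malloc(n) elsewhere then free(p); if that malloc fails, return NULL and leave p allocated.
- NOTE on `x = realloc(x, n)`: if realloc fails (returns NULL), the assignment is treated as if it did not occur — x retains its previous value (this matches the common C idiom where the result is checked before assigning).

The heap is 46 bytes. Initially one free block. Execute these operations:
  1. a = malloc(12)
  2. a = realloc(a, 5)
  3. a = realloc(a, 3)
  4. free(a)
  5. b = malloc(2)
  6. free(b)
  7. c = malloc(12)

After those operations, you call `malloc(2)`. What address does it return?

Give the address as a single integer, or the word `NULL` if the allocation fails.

Op 1: a = malloc(12) -> a = 0; heap: [0-11 ALLOC][12-45 FREE]
Op 2: a = realloc(a, 5) -> a = 0; heap: [0-4 ALLOC][5-45 FREE]
Op 3: a = realloc(a, 3) -> a = 0; heap: [0-2 ALLOC][3-45 FREE]
Op 4: free(a) -> (freed a); heap: [0-45 FREE]
Op 5: b = malloc(2) -> b = 0; heap: [0-1 ALLOC][2-45 FREE]
Op 6: free(b) -> (freed b); heap: [0-45 FREE]
Op 7: c = malloc(12) -> c = 0; heap: [0-11 ALLOC][12-45 FREE]
malloc(2): first-fit scan over [0-11 ALLOC][12-45 FREE] -> 12

Answer: 12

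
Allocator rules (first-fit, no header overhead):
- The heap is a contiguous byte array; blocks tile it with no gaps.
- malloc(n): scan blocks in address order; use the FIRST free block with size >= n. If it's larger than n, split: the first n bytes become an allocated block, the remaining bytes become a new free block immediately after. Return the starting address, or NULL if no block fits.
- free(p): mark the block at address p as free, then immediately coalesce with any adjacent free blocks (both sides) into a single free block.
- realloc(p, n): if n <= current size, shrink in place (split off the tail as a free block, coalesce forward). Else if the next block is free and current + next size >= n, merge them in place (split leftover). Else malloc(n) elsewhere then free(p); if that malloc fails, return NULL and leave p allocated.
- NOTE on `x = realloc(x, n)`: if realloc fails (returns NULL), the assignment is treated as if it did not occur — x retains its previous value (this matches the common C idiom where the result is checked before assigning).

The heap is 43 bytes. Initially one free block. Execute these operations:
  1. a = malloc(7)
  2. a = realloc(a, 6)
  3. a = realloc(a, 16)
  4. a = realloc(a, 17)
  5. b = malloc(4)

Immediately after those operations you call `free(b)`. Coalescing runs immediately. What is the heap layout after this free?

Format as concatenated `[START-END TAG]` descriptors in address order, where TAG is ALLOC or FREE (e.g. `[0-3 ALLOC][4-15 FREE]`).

Answer: [0-16 ALLOC][17-42 FREE]

Derivation:
Op 1: a = malloc(7) -> a = 0; heap: [0-6 ALLOC][7-42 FREE]
Op 2: a = realloc(a, 6) -> a = 0; heap: [0-5 ALLOC][6-42 FREE]
Op 3: a = realloc(a, 16) -> a = 0; heap: [0-15 ALLOC][16-42 FREE]
Op 4: a = realloc(a, 17) -> a = 0; heap: [0-16 ALLOC][17-42 FREE]
Op 5: b = malloc(4) -> b = 17; heap: [0-16 ALLOC][17-20 ALLOC][21-42 FREE]
free(b): b = 17 -> block [17-20 ALLOC]; mark free, coalesce with adjacent free neighbors -> [0-16 ALLOC][17-42 FREE]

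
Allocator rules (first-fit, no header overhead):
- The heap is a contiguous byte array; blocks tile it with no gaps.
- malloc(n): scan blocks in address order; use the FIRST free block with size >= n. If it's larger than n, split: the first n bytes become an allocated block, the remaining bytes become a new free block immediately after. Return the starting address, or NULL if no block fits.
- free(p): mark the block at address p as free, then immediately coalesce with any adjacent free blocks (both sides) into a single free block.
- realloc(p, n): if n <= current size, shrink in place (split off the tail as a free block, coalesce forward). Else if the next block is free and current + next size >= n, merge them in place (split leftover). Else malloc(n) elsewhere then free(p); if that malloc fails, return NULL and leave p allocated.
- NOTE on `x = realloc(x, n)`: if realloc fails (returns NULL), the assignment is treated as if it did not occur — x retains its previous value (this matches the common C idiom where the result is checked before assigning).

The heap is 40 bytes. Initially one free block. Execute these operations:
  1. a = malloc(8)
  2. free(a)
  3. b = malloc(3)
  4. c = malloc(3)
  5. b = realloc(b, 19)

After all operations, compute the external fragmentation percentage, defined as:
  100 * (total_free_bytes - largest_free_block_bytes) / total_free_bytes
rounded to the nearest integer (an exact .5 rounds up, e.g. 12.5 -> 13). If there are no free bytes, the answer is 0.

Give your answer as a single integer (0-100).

Op 1: a = malloc(8) -> a = 0; heap: [0-7 ALLOC][8-39 FREE]
Op 2: free(a) -> (freed a); heap: [0-39 FREE]
Op 3: b = malloc(3) -> b = 0; heap: [0-2 ALLOC][3-39 FREE]
Op 4: c = malloc(3) -> c = 3; heap: [0-2 ALLOC][3-5 ALLOC][6-39 FREE]
Op 5: b = realloc(b, 19) -> b = 6; heap: [0-2 FREE][3-5 ALLOC][6-24 ALLOC][25-39 FREE]
Free blocks: [3 15] total_free=18 largest=15 -> 100*(18-15)/18 = 300/18 ≈ 16.667 -> rounds to 17

Answer: 17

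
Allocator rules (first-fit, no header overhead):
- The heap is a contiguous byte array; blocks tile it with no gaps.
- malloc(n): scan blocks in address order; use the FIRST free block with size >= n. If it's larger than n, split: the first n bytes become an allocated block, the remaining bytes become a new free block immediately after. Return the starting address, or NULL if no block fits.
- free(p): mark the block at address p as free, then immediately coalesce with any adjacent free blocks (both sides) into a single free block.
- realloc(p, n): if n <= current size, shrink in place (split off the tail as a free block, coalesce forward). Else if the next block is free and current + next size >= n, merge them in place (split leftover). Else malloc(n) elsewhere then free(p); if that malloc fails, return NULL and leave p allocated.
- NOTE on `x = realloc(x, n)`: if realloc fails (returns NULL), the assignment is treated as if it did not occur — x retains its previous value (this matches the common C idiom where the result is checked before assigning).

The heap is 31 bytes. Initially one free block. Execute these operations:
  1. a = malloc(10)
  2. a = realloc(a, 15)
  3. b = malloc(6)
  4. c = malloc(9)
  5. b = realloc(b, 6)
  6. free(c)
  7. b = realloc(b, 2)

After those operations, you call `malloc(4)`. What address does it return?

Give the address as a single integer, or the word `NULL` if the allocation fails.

Op 1: a = malloc(10) -> a = 0; heap: [0-9 ALLOC][10-30 FREE]
Op 2: a = realloc(a, 15) -> a = 0; heap: [0-14 ALLOC][15-30 FREE]
Op 3: b = malloc(6) -> b = 15; heap: [0-14 ALLOC][15-20 ALLOC][21-30 FREE]
Op 4: c = malloc(9) -> c = 21; heap: [0-14 ALLOC][15-20 ALLOC][21-29 ALLOC][30-30 FREE]
Op 5: b = realloc(b, 6) -> b = 15; heap: [0-14 ALLOC][15-20 ALLOC][21-29 ALLOC][30-30 FREE]
Op 6: free(c) -> (freed c); heap: [0-14 ALLOC][15-20 ALLOC][21-30 FREE]
Op 7: b = realloc(b, 2) -> b = 15; heap: [0-14 ALLOC][15-16 ALLOC][17-30 FREE]
malloc(4): first-fit scan over [0-14 ALLOC][15-16 ALLOC][17-30 FREE] -> 17

Answer: 17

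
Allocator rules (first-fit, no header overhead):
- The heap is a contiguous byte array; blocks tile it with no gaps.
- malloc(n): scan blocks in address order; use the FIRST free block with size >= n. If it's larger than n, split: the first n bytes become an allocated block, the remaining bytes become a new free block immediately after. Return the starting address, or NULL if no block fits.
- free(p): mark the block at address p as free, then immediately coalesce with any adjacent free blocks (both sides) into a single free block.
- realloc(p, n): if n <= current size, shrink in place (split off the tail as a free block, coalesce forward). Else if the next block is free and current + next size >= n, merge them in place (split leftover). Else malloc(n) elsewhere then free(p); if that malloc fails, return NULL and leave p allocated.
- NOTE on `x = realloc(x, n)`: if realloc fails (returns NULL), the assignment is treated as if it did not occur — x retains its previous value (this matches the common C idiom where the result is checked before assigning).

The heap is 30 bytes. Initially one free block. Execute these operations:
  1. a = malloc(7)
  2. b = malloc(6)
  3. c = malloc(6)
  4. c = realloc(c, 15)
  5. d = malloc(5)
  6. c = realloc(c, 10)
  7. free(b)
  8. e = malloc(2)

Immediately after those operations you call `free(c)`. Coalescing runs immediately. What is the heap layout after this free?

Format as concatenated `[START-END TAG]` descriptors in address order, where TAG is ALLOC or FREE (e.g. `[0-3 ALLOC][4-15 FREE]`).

Answer: [0-6 ALLOC][7-8 ALLOC][9-29 FREE]

Derivation:
Op 1: a = malloc(7) -> a = 0; heap: [0-6 ALLOC][7-29 FREE]
Op 2: b = malloc(6) -> b = 7; heap: [0-6 ALLOC][7-12 ALLOC][13-29 FREE]
Op 3: c = malloc(6) -> c = 13; heap: [0-6 ALLOC][7-12 ALLOC][13-18 ALLOC][19-29 FREE]
Op 4: c = realloc(c, 15) -> c = 13; heap: [0-6 ALLOC][7-12 ALLOC][13-27 ALLOC][28-29 FREE]
Op 5: d = malloc(5) -> d = NULL; heap: [0-6 ALLOC][7-12 ALLOC][13-27 ALLOC][28-29 FREE]
Op 6: c = realloc(c, 10) -> c = 13; heap: [0-6 ALLOC][7-12 ALLOC][13-22 ALLOC][23-29 FREE]
Op 7: free(b) -> (freed b); heap: [0-6 ALLOC][7-12 FREE][13-22 ALLOC][23-29 FREE]
Op 8: e = malloc(2) -> e = 7; heap: [0-6 ALLOC][7-8 ALLOC][9-12 FREE][13-22 ALLOC][23-29 FREE]
free(c): c = 13 -> block [13-22 ALLOC]; mark free, coalesce with adjacent free neighbors -> [0-6 ALLOC][7-8 ALLOC][9-29 FREE]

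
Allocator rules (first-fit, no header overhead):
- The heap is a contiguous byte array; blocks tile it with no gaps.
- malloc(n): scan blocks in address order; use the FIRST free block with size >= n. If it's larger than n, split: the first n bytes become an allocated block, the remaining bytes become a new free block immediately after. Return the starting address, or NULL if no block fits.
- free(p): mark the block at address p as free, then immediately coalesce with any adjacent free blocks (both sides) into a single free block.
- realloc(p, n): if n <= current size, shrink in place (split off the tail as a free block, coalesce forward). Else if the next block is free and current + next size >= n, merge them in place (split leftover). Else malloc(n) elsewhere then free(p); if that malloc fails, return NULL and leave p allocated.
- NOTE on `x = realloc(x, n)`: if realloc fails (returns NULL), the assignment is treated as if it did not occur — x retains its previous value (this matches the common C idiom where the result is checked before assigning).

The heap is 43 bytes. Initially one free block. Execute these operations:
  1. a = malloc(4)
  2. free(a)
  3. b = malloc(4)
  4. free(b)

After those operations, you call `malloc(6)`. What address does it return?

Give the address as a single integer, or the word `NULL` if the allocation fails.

Answer: 0

Derivation:
Op 1: a = malloc(4) -> a = 0; heap: [0-3 ALLOC][4-42 FREE]
Op 2: free(a) -> (freed a); heap: [0-42 FREE]
Op 3: b = malloc(4) -> b = 0; heap: [0-3 ALLOC][4-42 FREE]
Op 4: free(b) -> (freed b); heap: [0-42 FREE]
malloc(6): first-fit scan over [0-42 FREE] -> 0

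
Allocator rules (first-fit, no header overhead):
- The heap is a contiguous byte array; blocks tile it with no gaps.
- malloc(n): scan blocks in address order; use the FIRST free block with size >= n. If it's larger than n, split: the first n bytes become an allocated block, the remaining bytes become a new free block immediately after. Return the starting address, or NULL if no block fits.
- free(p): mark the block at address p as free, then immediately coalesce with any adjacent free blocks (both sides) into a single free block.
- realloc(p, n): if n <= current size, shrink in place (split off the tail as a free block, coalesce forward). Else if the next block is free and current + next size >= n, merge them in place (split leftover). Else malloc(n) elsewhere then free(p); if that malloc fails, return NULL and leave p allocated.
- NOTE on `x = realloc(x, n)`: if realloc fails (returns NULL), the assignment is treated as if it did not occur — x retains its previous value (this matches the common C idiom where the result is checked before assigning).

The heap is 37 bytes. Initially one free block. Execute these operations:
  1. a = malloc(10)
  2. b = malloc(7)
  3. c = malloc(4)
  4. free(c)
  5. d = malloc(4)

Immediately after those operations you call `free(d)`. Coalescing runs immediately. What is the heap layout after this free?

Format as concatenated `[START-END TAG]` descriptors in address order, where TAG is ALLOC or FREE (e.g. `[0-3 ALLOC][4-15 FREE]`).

Op 1: a = malloc(10) -> a = 0; heap: [0-9 ALLOC][10-36 FREE]
Op 2: b = malloc(7) -> b = 10; heap: [0-9 ALLOC][10-16 ALLOC][17-36 FREE]
Op 3: c = malloc(4) -> c = 17; heap: [0-9 ALLOC][10-16 ALLOC][17-20 ALLOC][21-36 FREE]
Op 4: free(c) -> (freed c); heap: [0-9 ALLOC][10-16 ALLOC][17-36 FREE]
Op 5: d = malloc(4) -> d = 17; heap: [0-9 ALLOC][10-16 ALLOC][17-20 ALLOC][21-36 FREE]
free(d): d = 17 -> block [17-20 ALLOC]; mark free, coalesce with adjacent free neighbors -> [0-9 ALLOC][10-16 ALLOC][17-36 FREE]

Answer: [0-9 ALLOC][10-16 ALLOC][17-36 FREE]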